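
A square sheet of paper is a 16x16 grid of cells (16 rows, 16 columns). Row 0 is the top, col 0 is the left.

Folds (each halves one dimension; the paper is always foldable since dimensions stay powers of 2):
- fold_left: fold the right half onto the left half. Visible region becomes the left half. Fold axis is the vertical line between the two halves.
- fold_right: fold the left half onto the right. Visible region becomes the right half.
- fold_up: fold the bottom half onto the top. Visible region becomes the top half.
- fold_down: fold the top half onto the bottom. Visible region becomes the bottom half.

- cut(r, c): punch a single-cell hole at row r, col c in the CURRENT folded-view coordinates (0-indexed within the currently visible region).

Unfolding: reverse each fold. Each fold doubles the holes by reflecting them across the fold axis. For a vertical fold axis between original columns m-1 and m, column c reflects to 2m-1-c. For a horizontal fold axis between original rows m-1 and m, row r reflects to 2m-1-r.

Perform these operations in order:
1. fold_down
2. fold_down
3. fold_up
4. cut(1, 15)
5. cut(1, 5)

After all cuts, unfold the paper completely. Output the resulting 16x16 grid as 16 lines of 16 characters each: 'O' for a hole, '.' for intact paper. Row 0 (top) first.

Op 1 fold_down: fold axis h@8; visible region now rows[8,16) x cols[0,16) = 8x16
Op 2 fold_down: fold axis h@12; visible region now rows[12,16) x cols[0,16) = 4x16
Op 3 fold_up: fold axis h@14; visible region now rows[12,14) x cols[0,16) = 2x16
Op 4 cut(1, 15): punch at orig (13,15); cuts so far [(13, 15)]; region rows[12,14) x cols[0,16) = 2x16
Op 5 cut(1, 5): punch at orig (13,5); cuts so far [(13, 5), (13, 15)]; region rows[12,14) x cols[0,16) = 2x16
Unfold 1 (reflect across h@14): 4 holes -> [(13, 5), (13, 15), (14, 5), (14, 15)]
Unfold 2 (reflect across h@12): 8 holes -> [(9, 5), (9, 15), (10, 5), (10, 15), (13, 5), (13, 15), (14, 5), (14, 15)]
Unfold 3 (reflect across h@8): 16 holes -> [(1, 5), (1, 15), (2, 5), (2, 15), (5, 5), (5, 15), (6, 5), (6, 15), (9, 5), (9, 15), (10, 5), (10, 15), (13, 5), (13, 15), (14, 5), (14, 15)]

Answer: ................
.....O.........O
.....O.........O
................
................
.....O.........O
.....O.........O
................
................
.....O.........O
.....O.........O
................
................
.....O.........O
.....O.........O
................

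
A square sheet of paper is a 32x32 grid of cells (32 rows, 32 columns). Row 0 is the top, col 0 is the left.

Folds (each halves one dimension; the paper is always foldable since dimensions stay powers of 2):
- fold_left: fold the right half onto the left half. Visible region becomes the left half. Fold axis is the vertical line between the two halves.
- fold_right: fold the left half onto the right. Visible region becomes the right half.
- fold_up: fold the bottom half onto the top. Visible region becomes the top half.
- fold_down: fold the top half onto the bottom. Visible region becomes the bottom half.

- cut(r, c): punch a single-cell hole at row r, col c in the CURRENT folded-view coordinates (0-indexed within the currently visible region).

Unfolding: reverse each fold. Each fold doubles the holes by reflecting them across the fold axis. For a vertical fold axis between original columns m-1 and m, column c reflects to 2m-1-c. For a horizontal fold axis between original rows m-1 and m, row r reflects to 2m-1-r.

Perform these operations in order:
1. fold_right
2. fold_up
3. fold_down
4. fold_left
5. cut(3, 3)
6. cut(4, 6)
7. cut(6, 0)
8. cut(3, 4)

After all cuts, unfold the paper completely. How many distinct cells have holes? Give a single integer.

Answer: 64

Derivation:
Op 1 fold_right: fold axis v@16; visible region now rows[0,32) x cols[16,32) = 32x16
Op 2 fold_up: fold axis h@16; visible region now rows[0,16) x cols[16,32) = 16x16
Op 3 fold_down: fold axis h@8; visible region now rows[8,16) x cols[16,32) = 8x16
Op 4 fold_left: fold axis v@24; visible region now rows[8,16) x cols[16,24) = 8x8
Op 5 cut(3, 3): punch at orig (11,19); cuts so far [(11, 19)]; region rows[8,16) x cols[16,24) = 8x8
Op 6 cut(4, 6): punch at orig (12,22); cuts so far [(11, 19), (12, 22)]; region rows[8,16) x cols[16,24) = 8x8
Op 7 cut(6, 0): punch at orig (14,16); cuts so far [(11, 19), (12, 22), (14, 16)]; region rows[8,16) x cols[16,24) = 8x8
Op 8 cut(3, 4): punch at orig (11,20); cuts so far [(11, 19), (11, 20), (12, 22), (14, 16)]; region rows[8,16) x cols[16,24) = 8x8
Unfold 1 (reflect across v@24): 8 holes -> [(11, 19), (11, 20), (11, 27), (11, 28), (12, 22), (12, 25), (14, 16), (14, 31)]
Unfold 2 (reflect across h@8): 16 holes -> [(1, 16), (1, 31), (3, 22), (3, 25), (4, 19), (4, 20), (4, 27), (4, 28), (11, 19), (11, 20), (11, 27), (11, 28), (12, 22), (12, 25), (14, 16), (14, 31)]
Unfold 3 (reflect across h@16): 32 holes -> [(1, 16), (1, 31), (3, 22), (3, 25), (4, 19), (4, 20), (4, 27), (4, 28), (11, 19), (11, 20), (11, 27), (11, 28), (12, 22), (12, 25), (14, 16), (14, 31), (17, 16), (17, 31), (19, 22), (19, 25), (20, 19), (20, 20), (20, 27), (20, 28), (27, 19), (27, 20), (27, 27), (27, 28), (28, 22), (28, 25), (30, 16), (30, 31)]
Unfold 4 (reflect across v@16): 64 holes -> [(1, 0), (1, 15), (1, 16), (1, 31), (3, 6), (3, 9), (3, 22), (3, 25), (4, 3), (4, 4), (4, 11), (4, 12), (4, 19), (4, 20), (4, 27), (4, 28), (11, 3), (11, 4), (11, 11), (11, 12), (11, 19), (11, 20), (11, 27), (11, 28), (12, 6), (12, 9), (12, 22), (12, 25), (14, 0), (14, 15), (14, 16), (14, 31), (17, 0), (17, 15), (17, 16), (17, 31), (19, 6), (19, 9), (19, 22), (19, 25), (20, 3), (20, 4), (20, 11), (20, 12), (20, 19), (20, 20), (20, 27), (20, 28), (27, 3), (27, 4), (27, 11), (27, 12), (27, 19), (27, 20), (27, 27), (27, 28), (28, 6), (28, 9), (28, 22), (28, 25), (30, 0), (30, 15), (30, 16), (30, 31)]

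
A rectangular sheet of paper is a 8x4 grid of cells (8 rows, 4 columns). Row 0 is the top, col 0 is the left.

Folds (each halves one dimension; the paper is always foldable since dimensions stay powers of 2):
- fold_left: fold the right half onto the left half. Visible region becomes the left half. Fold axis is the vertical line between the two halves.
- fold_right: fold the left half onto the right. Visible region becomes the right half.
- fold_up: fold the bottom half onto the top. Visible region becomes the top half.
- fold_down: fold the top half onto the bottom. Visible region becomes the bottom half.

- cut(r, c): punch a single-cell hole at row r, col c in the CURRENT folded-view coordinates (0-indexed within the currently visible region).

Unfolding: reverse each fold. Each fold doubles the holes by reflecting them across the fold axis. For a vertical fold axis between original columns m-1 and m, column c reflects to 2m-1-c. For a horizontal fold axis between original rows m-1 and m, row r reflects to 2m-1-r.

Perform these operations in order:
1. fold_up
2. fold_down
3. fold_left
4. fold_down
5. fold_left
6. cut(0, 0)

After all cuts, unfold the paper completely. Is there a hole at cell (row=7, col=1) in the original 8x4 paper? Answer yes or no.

Answer: yes

Derivation:
Op 1 fold_up: fold axis h@4; visible region now rows[0,4) x cols[0,4) = 4x4
Op 2 fold_down: fold axis h@2; visible region now rows[2,4) x cols[0,4) = 2x4
Op 3 fold_left: fold axis v@2; visible region now rows[2,4) x cols[0,2) = 2x2
Op 4 fold_down: fold axis h@3; visible region now rows[3,4) x cols[0,2) = 1x2
Op 5 fold_left: fold axis v@1; visible region now rows[3,4) x cols[0,1) = 1x1
Op 6 cut(0, 0): punch at orig (3,0); cuts so far [(3, 0)]; region rows[3,4) x cols[0,1) = 1x1
Unfold 1 (reflect across v@1): 2 holes -> [(3, 0), (3, 1)]
Unfold 2 (reflect across h@3): 4 holes -> [(2, 0), (2, 1), (3, 0), (3, 1)]
Unfold 3 (reflect across v@2): 8 holes -> [(2, 0), (2, 1), (2, 2), (2, 3), (3, 0), (3, 1), (3, 2), (3, 3)]
Unfold 4 (reflect across h@2): 16 holes -> [(0, 0), (0, 1), (0, 2), (0, 3), (1, 0), (1, 1), (1, 2), (1, 3), (2, 0), (2, 1), (2, 2), (2, 3), (3, 0), (3, 1), (3, 2), (3, 3)]
Unfold 5 (reflect across h@4): 32 holes -> [(0, 0), (0, 1), (0, 2), (0, 3), (1, 0), (1, 1), (1, 2), (1, 3), (2, 0), (2, 1), (2, 2), (2, 3), (3, 0), (3, 1), (3, 2), (3, 3), (4, 0), (4, 1), (4, 2), (4, 3), (5, 0), (5, 1), (5, 2), (5, 3), (6, 0), (6, 1), (6, 2), (6, 3), (7, 0), (7, 1), (7, 2), (7, 3)]
Holes: [(0, 0), (0, 1), (0, 2), (0, 3), (1, 0), (1, 1), (1, 2), (1, 3), (2, 0), (2, 1), (2, 2), (2, 3), (3, 0), (3, 1), (3, 2), (3, 3), (4, 0), (4, 1), (4, 2), (4, 3), (5, 0), (5, 1), (5, 2), (5, 3), (6, 0), (6, 1), (6, 2), (6, 3), (7, 0), (7, 1), (7, 2), (7, 3)]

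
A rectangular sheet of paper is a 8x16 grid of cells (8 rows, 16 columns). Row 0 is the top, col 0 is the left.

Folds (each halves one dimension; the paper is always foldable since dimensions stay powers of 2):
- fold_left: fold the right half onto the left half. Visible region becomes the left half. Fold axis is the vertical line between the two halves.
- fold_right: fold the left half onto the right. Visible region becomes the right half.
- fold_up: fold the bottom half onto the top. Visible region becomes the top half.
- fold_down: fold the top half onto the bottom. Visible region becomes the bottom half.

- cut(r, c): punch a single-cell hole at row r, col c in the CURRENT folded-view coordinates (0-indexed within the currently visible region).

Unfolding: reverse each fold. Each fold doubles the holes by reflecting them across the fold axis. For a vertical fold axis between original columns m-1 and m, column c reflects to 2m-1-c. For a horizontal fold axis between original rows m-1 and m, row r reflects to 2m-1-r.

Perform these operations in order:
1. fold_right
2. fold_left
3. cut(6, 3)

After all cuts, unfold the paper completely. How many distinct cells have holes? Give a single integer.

Op 1 fold_right: fold axis v@8; visible region now rows[0,8) x cols[8,16) = 8x8
Op 2 fold_left: fold axis v@12; visible region now rows[0,8) x cols[8,12) = 8x4
Op 3 cut(6, 3): punch at orig (6,11); cuts so far [(6, 11)]; region rows[0,8) x cols[8,12) = 8x4
Unfold 1 (reflect across v@12): 2 holes -> [(6, 11), (6, 12)]
Unfold 2 (reflect across v@8): 4 holes -> [(6, 3), (6, 4), (6, 11), (6, 12)]

Answer: 4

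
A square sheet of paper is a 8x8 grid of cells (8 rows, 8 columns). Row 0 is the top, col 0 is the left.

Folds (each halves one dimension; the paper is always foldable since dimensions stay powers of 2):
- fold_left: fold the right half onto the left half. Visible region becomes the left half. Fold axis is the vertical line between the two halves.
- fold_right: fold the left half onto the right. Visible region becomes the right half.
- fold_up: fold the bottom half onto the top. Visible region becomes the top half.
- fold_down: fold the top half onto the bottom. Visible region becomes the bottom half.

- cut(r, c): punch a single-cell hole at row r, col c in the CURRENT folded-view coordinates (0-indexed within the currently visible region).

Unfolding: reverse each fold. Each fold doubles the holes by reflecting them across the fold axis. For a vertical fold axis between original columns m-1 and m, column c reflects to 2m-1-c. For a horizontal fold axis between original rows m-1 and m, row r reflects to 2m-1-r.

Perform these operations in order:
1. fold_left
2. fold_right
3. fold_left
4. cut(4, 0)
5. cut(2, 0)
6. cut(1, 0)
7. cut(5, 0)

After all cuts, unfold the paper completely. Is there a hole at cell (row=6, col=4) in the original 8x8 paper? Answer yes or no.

Answer: no

Derivation:
Op 1 fold_left: fold axis v@4; visible region now rows[0,8) x cols[0,4) = 8x4
Op 2 fold_right: fold axis v@2; visible region now rows[0,8) x cols[2,4) = 8x2
Op 3 fold_left: fold axis v@3; visible region now rows[0,8) x cols[2,3) = 8x1
Op 4 cut(4, 0): punch at orig (4,2); cuts so far [(4, 2)]; region rows[0,8) x cols[2,3) = 8x1
Op 5 cut(2, 0): punch at orig (2,2); cuts so far [(2, 2), (4, 2)]; region rows[0,8) x cols[2,3) = 8x1
Op 6 cut(1, 0): punch at orig (1,2); cuts so far [(1, 2), (2, 2), (4, 2)]; region rows[0,8) x cols[2,3) = 8x1
Op 7 cut(5, 0): punch at orig (5,2); cuts so far [(1, 2), (2, 2), (4, 2), (5, 2)]; region rows[0,8) x cols[2,3) = 8x1
Unfold 1 (reflect across v@3): 8 holes -> [(1, 2), (1, 3), (2, 2), (2, 3), (4, 2), (4, 3), (5, 2), (5, 3)]
Unfold 2 (reflect across v@2): 16 holes -> [(1, 0), (1, 1), (1, 2), (1, 3), (2, 0), (2, 1), (2, 2), (2, 3), (4, 0), (4, 1), (4, 2), (4, 3), (5, 0), (5, 1), (5, 2), (5, 3)]
Unfold 3 (reflect across v@4): 32 holes -> [(1, 0), (1, 1), (1, 2), (1, 3), (1, 4), (1, 5), (1, 6), (1, 7), (2, 0), (2, 1), (2, 2), (2, 3), (2, 4), (2, 5), (2, 6), (2, 7), (4, 0), (4, 1), (4, 2), (4, 3), (4, 4), (4, 5), (4, 6), (4, 7), (5, 0), (5, 1), (5, 2), (5, 3), (5, 4), (5, 5), (5, 6), (5, 7)]
Holes: [(1, 0), (1, 1), (1, 2), (1, 3), (1, 4), (1, 5), (1, 6), (1, 7), (2, 0), (2, 1), (2, 2), (2, 3), (2, 4), (2, 5), (2, 6), (2, 7), (4, 0), (4, 1), (4, 2), (4, 3), (4, 4), (4, 5), (4, 6), (4, 7), (5, 0), (5, 1), (5, 2), (5, 3), (5, 4), (5, 5), (5, 6), (5, 7)]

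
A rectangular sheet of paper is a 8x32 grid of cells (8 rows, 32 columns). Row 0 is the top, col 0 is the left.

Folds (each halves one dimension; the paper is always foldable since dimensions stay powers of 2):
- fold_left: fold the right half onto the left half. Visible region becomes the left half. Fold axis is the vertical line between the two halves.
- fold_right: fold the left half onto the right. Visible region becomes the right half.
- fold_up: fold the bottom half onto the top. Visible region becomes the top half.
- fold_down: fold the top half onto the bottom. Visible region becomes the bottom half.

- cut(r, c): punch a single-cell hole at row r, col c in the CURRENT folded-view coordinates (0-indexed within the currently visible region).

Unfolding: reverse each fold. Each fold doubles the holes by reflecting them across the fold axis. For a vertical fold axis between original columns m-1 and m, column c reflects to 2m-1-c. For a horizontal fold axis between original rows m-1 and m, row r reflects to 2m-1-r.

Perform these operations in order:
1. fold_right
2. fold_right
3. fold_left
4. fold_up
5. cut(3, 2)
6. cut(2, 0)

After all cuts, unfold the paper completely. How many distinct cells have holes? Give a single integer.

Op 1 fold_right: fold axis v@16; visible region now rows[0,8) x cols[16,32) = 8x16
Op 2 fold_right: fold axis v@24; visible region now rows[0,8) x cols[24,32) = 8x8
Op 3 fold_left: fold axis v@28; visible region now rows[0,8) x cols[24,28) = 8x4
Op 4 fold_up: fold axis h@4; visible region now rows[0,4) x cols[24,28) = 4x4
Op 5 cut(3, 2): punch at orig (3,26); cuts so far [(3, 26)]; region rows[0,4) x cols[24,28) = 4x4
Op 6 cut(2, 0): punch at orig (2,24); cuts so far [(2, 24), (3, 26)]; region rows[0,4) x cols[24,28) = 4x4
Unfold 1 (reflect across h@4): 4 holes -> [(2, 24), (3, 26), (4, 26), (5, 24)]
Unfold 2 (reflect across v@28): 8 holes -> [(2, 24), (2, 31), (3, 26), (3, 29), (4, 26), (4, 29), (5, 24), (5, 31)]
Unfold 3 (reflect across v@24): 16 holes -> [(2, 16), (2, 23), (2, 24), (2, 31), (3, 18), (3, 21), (3, 26), (3, 29), (4, 18), (4, 21), (4, 26), (4, 29), (5, 16), (5, 23), (5, 24), (5, 31)]
Unfold 4 (reflect across v@16): 32 holes -> [(2, 0), (2, 7), (2, 8), (2, 15), (2, 16), (2, 23), (2, 24), (2, 31), (3, 2), (3, 5), (3, 10), (3, 13), (3, 18), (3, 21), (3, 26), (3, 29), (4, 2), (4, 5), (4, 10), (4, 13), (4, 18), (4, 21), (4, 26), (4, 29), (5, 0), (5, 7), (5, 8), (5, 15), (5, 16), (5, 23), (5, 24), (5, 31)]

Answer: 32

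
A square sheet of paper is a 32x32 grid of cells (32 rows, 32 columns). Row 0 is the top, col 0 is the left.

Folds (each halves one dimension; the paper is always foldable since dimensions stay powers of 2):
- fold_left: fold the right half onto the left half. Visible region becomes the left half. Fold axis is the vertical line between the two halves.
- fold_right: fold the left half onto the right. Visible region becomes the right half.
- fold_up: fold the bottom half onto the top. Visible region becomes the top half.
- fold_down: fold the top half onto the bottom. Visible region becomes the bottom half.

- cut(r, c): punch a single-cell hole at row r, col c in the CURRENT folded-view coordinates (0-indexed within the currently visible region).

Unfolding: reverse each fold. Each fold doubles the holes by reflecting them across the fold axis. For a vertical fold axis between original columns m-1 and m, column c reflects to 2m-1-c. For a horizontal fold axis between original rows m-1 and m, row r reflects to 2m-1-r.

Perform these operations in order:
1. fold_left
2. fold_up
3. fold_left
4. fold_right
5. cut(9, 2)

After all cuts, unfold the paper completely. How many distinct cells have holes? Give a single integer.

Op 1 fold_left: fold axis v@16; visible region now rows[0,32) x cols[0,16) = 32x16
Op 2 fold_up: fold axis h@16; visible region now rows[0,16) x cols[0,16) = 16x16
Op 3 fold_left: fold axis v@8; visible region now rows[0,16) x cols[0,8) = 16x8
Op 4 fold_right: fold axis v@4; visible region now rows[0,16) x cols[4,8) = 16x4
Op 5 cut(9, 2): punch at orig (9,6); cuts so far [(9, 6)]; region rows[0,16) x cols[4,8) = 16x4
Unfold 1 (reflect across v@4): 2 holes -> [(9, 1), (9, 6)]
Unfold 2 (reflect across v@8): 4 holes -> [(9, 1), (9, 6), (9, 9), (9, 14)]
Unfold 3 (reflect across h@16): 8 holes -> [(9, 1), (9, 6), (9, 9), (9, 14), (22, 1), (22, 6), (22, 9), (22, 14)]
Unfold 4 (reflect across v@16): 16 holes -> [(9, 1), (9, 6), (9, 9), (9, 14), (9, 17), (9, 22), (9, 25), (9, 30), (22, 1), (22, 6), (22, 9), (22, 14), (22, 17), (22, 22), (22, 25), (22, 30)]

Answer: 16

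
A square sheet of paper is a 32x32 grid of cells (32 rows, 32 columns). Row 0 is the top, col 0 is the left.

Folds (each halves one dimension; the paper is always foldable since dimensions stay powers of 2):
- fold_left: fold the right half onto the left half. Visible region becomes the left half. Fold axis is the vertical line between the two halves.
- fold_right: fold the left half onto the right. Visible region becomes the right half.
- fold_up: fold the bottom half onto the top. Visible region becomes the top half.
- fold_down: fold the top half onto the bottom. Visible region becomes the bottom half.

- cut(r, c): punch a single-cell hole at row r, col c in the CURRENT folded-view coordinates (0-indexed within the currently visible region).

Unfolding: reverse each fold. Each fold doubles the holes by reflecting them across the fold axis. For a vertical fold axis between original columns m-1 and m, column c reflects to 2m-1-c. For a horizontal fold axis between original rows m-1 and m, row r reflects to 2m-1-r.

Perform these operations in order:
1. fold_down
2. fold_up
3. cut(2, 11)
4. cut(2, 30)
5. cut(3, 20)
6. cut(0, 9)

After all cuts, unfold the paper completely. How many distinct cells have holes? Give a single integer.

Answer: 16

Derivation:
Op 1 fold_down: fold axis h@16; visible region now rows[16,32) x cols[0,32) = 16x32
Op 2 fold_up: fold axis h@24; visible region now rows[16,24) x cols[0,32) = 8x32
Op 3 cut(2, 11): punch at orig (18,11); cuts so far [(18, 11)]; region rows[16,24) x cols[0,32) = 8x32
Op 4 cut(2, 30): punch at orig (18,30); cuts so far [(18, 11), (18, 30)]; region rows[16,24) x cols[0,32) = 8x32
Op 5 cut(3, 20): punch at orig (19,20); cuts so far [(18, 11), (18, 30), (19, 20)]; region rows[16,24) x cols[0,32) = 8x32
Op 6 cut(0, 9): punch at orig (16,9); cuts so far [(16, 9), (18, 11), (18, 30), (19, 20)]; region rows[16,24) x cols[0,32) = 8x32
Unfold 1 (reflect across h@24): 8 holes -> [(16, 9), (18, 11), (18, 30), (19, 20), (28, 20), (29, 11), (29, 30), (31, 9)]
Unfold 2 (reflect across h@16): 16 holes -> [(0, 9), (2, 11), (2, 30), (3, 20), (12, 20), (13, 11), (13, 30), (15, 9), (16, 9), (18, 11), (18, 30), (19, 20), (28, 20), (29, 11), (29, 30), (31, 9)]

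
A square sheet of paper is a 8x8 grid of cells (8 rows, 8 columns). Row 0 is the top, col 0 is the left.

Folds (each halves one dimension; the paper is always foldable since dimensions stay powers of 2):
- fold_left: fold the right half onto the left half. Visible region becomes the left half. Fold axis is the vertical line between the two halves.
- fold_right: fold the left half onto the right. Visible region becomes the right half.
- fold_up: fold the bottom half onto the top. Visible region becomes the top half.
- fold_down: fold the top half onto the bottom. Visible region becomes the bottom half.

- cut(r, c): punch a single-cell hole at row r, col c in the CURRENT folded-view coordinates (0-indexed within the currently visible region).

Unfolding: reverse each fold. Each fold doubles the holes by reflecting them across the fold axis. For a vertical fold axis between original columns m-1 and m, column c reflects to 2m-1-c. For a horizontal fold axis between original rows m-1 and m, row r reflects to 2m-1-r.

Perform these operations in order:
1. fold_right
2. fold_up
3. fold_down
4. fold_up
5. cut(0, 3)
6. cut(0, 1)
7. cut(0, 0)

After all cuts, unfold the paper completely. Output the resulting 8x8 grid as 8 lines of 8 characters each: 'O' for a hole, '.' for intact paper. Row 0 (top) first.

Answer: O.OOOO.O
O.OOOO.O
O.OOOO.O
O.OOOO.O
O.OOOO.O
O.OOOO.O
O.OOOO.O
O.OOOO.O

Derivation:
Op 1 fold_right: fold axis v@4; visible region now rows[0,8) x cols[4,8) = 8x4
Op 2 fold_up: fold axis h@4; visible region now rows[0,4) x cols[4,8) = 4x4
Op 3 fold_down: fold axis h@2; visible region now rows[2,4) x cols[4,8) = 2x4
Op 4 fold_up: fold axis h@3; visible region now rows[2,3) x cols[4,8) = 1x4
Op 5 cut(0, 3): punch at orig (2,7); cuts so far [(2, 7)]; region rows[2,3) x cols[4,8) = 1x4
Op 6 cut(0, 1): punch at orig (2,5); cuts so far [(2, 5), (2, 7)]; region rows[2,3) x cols[4,8) = 1x4
Op 7 cut(0, 0): punch at orig (2,4); cuts so far [(2, 4), (2, 5), (2, 7)]; region rows[2,3) x cols[4,8) = 1x4
Unfold 1 (reflect across h@3): 6 holes -> [(2, 4), (2, 5), (2, 7), (3, 4), (3, 5), (3, 7)]
Unfold 2 (reflect across h@2): 12 holes -> [(0, 4), (0, 5), (0, 7), (1, 4), (1, 5), (1, 7), (2, 4), (2, 5), (2, 7), (3, 4), (3, 5), (3, 7)]
Unfold 3 (reflect across h@4): 24 holes -> [(0, 4), (0, 5), (0, 7), (1, 4), (1, 5), (1, 7), (2, 4), (2, 5), (2, 7), (3, 4), (3, 5), (3, 7), (4, 4), (4, 5), (4, 7), (5, 4), (5, 5), (5, 7), (6, 4), (6, 5), (6, 7), (7, 4), (7, 5), (7, 7)]
Unfold 4 (reflect across v@4): 48 holes -> [(0, 0), (0, 2), (0, 3), (0, 4), (0, 5), (0, 7), (1, 0), (1, 2), (1, 3), (1, 4), (1, 5), (1, 7), (2, 0), (2, 2), (2, 3), (2, 4), (2, 5), (2, 7), (3, 0), (3, 2), (3, 3), (3, 4), (3, 5), (3, 7), (4, 0), (4, 2), (4, 3), (4, 4), (4, 5), (4, 7), (5, 0), (5, 2), (5, 3), (5, 4), (5, 5), (5, 7), (6, 0), (6, 2), (6, 3), (6, 4), (6, 5), (6, 7), (7, 0), (7, 2), (7, 3), (7, 4), (7, 5), (7, 7)]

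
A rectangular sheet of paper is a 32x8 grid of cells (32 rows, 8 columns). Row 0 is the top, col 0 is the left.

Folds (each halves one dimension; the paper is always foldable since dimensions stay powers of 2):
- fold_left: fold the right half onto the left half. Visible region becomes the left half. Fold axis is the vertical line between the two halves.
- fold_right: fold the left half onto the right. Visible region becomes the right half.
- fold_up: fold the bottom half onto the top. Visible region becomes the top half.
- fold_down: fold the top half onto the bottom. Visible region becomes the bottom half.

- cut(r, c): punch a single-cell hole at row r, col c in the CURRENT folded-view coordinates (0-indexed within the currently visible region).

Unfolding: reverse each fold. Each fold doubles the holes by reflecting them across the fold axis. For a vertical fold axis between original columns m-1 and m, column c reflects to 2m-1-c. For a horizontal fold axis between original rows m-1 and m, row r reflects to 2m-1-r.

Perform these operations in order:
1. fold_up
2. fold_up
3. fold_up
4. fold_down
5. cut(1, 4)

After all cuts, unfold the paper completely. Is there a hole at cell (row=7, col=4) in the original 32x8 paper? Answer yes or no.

Op 1 fold_up: fold axis h@16; visible region now rows[0,16) x cols[0,8) = 16x8
Op 2 fold_up: fold axis h@8; visible region now rows[0,8) x cols[0,8) = 8x8
Op 3 fold_up: fold axis h@4; visible region now rows[0,4) x cols[0,8) = 4x8
Op 4 fold_down: fold axis h@2; visible region now rows[2,4) x cols[0,8) = 2x8
Op 5 cut(1, 4): punch at orig (3,4); cuts so far [(3, 4)]; region rows[2,4) x cols[0,8) = 2x8
Unfold 1 (reflect across h@2): 2 holes -> [(0, 4), (3, 4)]
Unfold 2 (reflect across h@4): 4 holes -> [(0, 4), (3, 4), (4, 4), (7, 4)]
Unfold 3 (reflect across h@8): 8 holes -> [(0, 4), (3, 4), (4, 4), (7, 4), (8, 4), (11, 4), (12, 4), (15, 4)]
Unfold 4 (reflect across h@16): 16 holes -> [(0, 4), (3, 4), (4, 4), (7, 4), (8, 4), (11, 4), (12, 4), (15, 4), (16, 4), (19, 4), (20, 4), (23, 4), (24, 4), (27, 4), (28, 4), (31, 4)]
Holes: [(0, 4), (3, 4), (4, 4), (7, 4), (8, 4), (11, 4), (12, 4), (15, 4), (16, 4), (19, 4), (20, 4), (23, 4), (24, 4), (27, 4), (28, 4), (31, 4)]

Answer: yes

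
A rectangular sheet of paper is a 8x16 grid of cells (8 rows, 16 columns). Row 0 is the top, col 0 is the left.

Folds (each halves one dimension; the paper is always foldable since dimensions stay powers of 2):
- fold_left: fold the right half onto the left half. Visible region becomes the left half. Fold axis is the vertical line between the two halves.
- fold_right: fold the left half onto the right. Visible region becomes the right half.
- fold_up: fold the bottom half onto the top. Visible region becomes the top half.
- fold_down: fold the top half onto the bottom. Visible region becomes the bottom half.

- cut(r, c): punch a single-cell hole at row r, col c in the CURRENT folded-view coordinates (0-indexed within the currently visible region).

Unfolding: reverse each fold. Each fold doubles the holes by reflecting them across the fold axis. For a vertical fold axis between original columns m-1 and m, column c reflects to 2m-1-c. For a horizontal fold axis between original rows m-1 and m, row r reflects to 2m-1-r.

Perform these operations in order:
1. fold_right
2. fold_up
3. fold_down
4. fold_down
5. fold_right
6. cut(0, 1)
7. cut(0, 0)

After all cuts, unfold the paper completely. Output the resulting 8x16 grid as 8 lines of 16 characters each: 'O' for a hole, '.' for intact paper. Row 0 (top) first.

Answer: ..OOOO....OOOO..
..OOOO....OOOO..
..OOOO....OOOO..
..OOOO....OOOO..
..OOOO....OOOO..
..OOOO....OOOO..
..OOOO....OOOO..
..OOOO....OOOO..

Derivation:
Op 1 fold_right: fold axis v@8; visible region now rows[0,8) x cols[8,16) = 8x8
Op 2 fold_up: fold axis h@4; visible region now rows[0,4) x cols[8,16) = 4x8
Op 3 fold_down: fold axis h@2; visible region now rows[2,4) x cols[8,16) = 2x8
Op 4 fold_down: fold axis h@3; visible region now rows[3,4) x cols[8,16) = 1x8
Op 5 fold_right: fold axis v@12; visible region now rows[3,4) x cols[12,16) = 1x4
Op 6 cut(0, 1): punch at orig (3,13); cuts so far [(3, 13)]; region rows[3,4) x cols[12,16) = 1x4
Op 7 cut(0, 0): punch at orig (3,12); cuts so far [(3, 12), (3, 13)]; region rows[3,4) x cols[12,16) = 1x4
Unfold 1 (reflect across v@12): 4 holes -> [(3, 10), (3, 11), (3, 12), (3, 13)]
Unfold 2 (reflect across h@3): 8 holes -> [(2, 10), (2, 11), (2, 12), (2, 13), (3, 10), (3, 11), (3, 12), (3, 13)]
Unfold 3 (reflect across h@2): 16 holes -> [(0, 10), (0, 11), (0, 12), (0, 13), (1, 10), (1, 11), (1, 12), (1, 13), (2, 10), (2, 11), (2, 12), (2, 13), (3, 10), (3, 11), (3, 12), (3, 13)]
Unfold 4 (reflect across h@4): 32 holes -> [(0, 10), (0, 11), (0, 12), (0, 13), (1, 10), (1, 11), (1, 12), (1, 13), (2, 10), (2, 11), (2, 12), (2, 13), (3, 10), (3, 11), (3, 12), (3, 13), (4, 10), (4, 11), (4, 12), (4, 13), (5, 10), (5, 11), (5, 12), (5, 13), (6, 10), (6, 11), (6, 12), (6, 13), (7, 10), (7, 11), (7, 12), (7, 13)]
Unfold 5 (reflect across v@8): 64 holes -> [(0, 2), (0, 3), (0, 4), (0, 5), (0, 10), (0, 11), (0, 12), (0, 13), (1, 2), (1, 3), (1, 4), (1, 5), (1, 10), (1, 11), (1, 12), (1, 13), (2, 2), (2, 3), (2, 4), (2, 5), (2, 10), (2, 11), (2, 12), (2, 13), (3, 2), (3, 3), (3, 4), (3, 5), (3, 10), (3, 11), (3, 12), (3, 13), (4, 2), (4, 3), (4, 4), (4, 5), (4, 10), (4, 11), (4, 12), (4, 13), (5, 2), (5, 3), (5, 4), (5, 5), (5, 10), (5, 11), (5, 12), (5, 13), (6, 2), (6, 3), (6, 4), (6, 5), (6, 10), (6, 11), (6, 12), (6, 13), (7, 2), (7, 3), (7, 4), (7, 5), (7, 10), (7, 11), (7, 12), (7, 13)]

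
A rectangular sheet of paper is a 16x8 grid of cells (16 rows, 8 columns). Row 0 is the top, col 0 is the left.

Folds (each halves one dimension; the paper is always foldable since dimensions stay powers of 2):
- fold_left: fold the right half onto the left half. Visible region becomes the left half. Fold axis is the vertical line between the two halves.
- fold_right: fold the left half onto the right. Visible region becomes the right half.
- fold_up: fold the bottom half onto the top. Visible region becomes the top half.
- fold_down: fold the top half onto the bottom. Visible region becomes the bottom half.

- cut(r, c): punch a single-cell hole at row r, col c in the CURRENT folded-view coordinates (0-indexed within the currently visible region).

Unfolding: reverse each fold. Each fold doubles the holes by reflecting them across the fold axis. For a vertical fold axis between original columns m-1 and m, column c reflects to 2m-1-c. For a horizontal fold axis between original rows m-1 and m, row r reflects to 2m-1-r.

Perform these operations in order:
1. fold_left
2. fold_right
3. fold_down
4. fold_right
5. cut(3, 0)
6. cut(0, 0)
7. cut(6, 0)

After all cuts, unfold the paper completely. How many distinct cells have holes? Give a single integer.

Op 1 fold_left: fold axis v@4; visible region now rows[0,16) x cols[0,4) = 16x4
Op 2 fold_right: fold axis v@2; visible region now rows[0,16) x cols[2,4) = 16x2
Op 3 fold_down: fold axis h@8; visible region now rows[8,16) x cols[2,4) = 8x2
Op 4 fold_right: fold axis v@3; visible region now rows[8,16) x cols[3,4) = 8x1
Op 5 cut(3, 0): punch at orig (11,3); cuts so far [(11, 3)]; region rows[8,16) x cols[3,4) = 8x1
Op 6 cut(0, 0): punch at orig (8,3); cuts so far [(8, 3), (11, 3)]; region rows[8,16) x cols[3,4) = 8x1
Op 7 cut(6, 0): punch at orig (14,3); cuts so far [(8, 3), (11, 3), (14, 3)]; region rows[8,16) x cols[3,4) = 8x1
Unfold 1 (reflect across v@3): 6 holes -> [(8, 2), (8, 3), (11, 2), (11, 3), (14, 2), (14, 3)]
Unfold 2 (reflect across h@8): 12 holes -> [(1, 2), (1, 3), (4, 2), (4, 3), (7, 2), (7, 3), (8, 2), (8, 3), (11, 2), (11, 3), (14, 2), (14, 3)]
Unfold 3 (reflect across v@2): 24 holes -> [(1, 0), (1, 1), (1, 2), (1, 3), (4, 0), (4, 1), (4, 2), (4, 3), (7, 0), (7, 1), (7, 2), (7, 3), (8, 0), (8, 1), (8, 2), (8, 3), (11, 0), (11, 1), (11, 2), (11, 3), (14, 0), (14, 1), (14, 2), (14, 3)]
Unfold 4 (reflect across v@4): 48 holes -> [(1, 0), (1, 1), (1, 2), (1, 3), (1, 4), (1, 5), (1, 6), (1, 7), (4, 0), (4, 1), (4, 2), (4, 3), (4, 4), (4, 5), (4, 6), (4, 7), (7, 0), (7, 1), (7, 2), (7, 3), (7, 4), (7, 5), (7, 6), (7, 7), (8, 0), (8, 1), (8, 2), (8, 3), (8, 4), (8, 5), (8, 6), (8, 7), (11, 0), (11, 1), (11, 2), (11, 3), (11, 4), (11, 5), (11, 6), (11, 7), (14, 0), (14, 1), (14, 2), (14, 3), (14, 4), (14, 5), (14, 6), (14, 7)]

Answer: 48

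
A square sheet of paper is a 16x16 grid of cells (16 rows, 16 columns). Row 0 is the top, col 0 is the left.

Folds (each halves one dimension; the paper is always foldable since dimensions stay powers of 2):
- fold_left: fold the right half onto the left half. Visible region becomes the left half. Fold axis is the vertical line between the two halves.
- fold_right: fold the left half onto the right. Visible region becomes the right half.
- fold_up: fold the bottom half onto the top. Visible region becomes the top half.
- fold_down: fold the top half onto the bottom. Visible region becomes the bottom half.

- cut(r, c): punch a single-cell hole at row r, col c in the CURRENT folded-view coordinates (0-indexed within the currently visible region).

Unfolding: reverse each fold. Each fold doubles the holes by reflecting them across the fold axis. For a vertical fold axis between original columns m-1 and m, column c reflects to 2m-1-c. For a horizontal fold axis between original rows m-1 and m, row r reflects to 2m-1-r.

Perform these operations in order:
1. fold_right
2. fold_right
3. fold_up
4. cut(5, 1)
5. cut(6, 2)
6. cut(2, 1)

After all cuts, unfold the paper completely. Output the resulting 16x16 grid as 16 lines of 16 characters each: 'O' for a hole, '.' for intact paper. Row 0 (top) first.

Answer: ................
................
..O..O....O..O..
................
................
..O..O....O..O..
.O....O..O....O.
................
................
.O....O..O....O.
..O..O....O..O..
................
................
..O..O....O..O..
................
................

Derivation:
Op 1 fold_right: fold axis v@8; visible region now rows[0,16) x cols[8,16) = 16x8
Op 2 fold_right: fold axis v@12; visible region now rows[0,16) x cols[12,16) = 16x4
Op 3 fold_up: fold axis h@8; visible region now rows[0,8) x cols[12,16) = 8x4
Op 4 cut(5, 1): punch at orig (5,13); cuts so far [(5, 13)]; region rows[0,8) x cols[12,16) = 8x4
Op 5 cut(6, 2): punch at orig (6,14); cuts so far [(5, 13), (6, 14)]; region rows[0,8) x cols[12,16) = 8x4
Op 6 cut(2, 1): punch at orig (2,13); cuts so far [(2, 13), (5, 13), (6, 14)]; region rows[0,8) x cols[12,16) = 8x4
Unfold 1 (reflect across h@8): 6 holes -> [(2, 13), (5, 13), (6, 14), (9, 14), (10, 13), (13, 13)]
Unfold 2 (reflect across v@12): 12 holes -> [(2, 10), (2, 13), (5, 10), (5, 13), (6, 9), (6, 14), (9, 9), (9, 14), (10, 10), (10, 13), (13, 10), (13, 13)]
Unfold 3 (reflect across v@8): 24 holes -> [(2, 2), (2, 5), (2, 10), (2, 13), (5, 2), (5, 5), (5, 10), (5, 13), (6, 1), (6, 6), (6, 9), (6, 14), (9, 1), (9, 6), (9, 9), (9, 14), (10, 2), (10, 5), (10, 10), (10, 13), (13, 2), (13, 5), (13, 10), (13, 13)]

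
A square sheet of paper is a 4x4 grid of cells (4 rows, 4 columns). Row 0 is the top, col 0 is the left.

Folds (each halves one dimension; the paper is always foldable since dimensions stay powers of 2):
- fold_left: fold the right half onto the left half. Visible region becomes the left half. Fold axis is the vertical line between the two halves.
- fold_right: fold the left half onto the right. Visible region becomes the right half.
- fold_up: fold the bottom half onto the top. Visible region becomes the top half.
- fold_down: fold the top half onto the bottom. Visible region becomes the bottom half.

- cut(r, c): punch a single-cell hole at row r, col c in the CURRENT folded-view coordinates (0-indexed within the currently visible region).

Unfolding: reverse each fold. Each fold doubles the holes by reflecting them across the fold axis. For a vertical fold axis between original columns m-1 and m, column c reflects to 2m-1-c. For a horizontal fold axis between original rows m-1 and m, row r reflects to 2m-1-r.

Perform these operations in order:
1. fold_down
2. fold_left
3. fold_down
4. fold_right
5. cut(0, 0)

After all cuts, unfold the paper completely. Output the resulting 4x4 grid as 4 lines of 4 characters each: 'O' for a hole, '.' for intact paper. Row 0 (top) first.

Answer: OOOO
OOOO
OOOO
OOOO

Derivation:
Op 1 fold_down: fold axis h@2; visible region now rows[2,4) x cols[0,4) = 2x4
Op 2 fold_left: fold axis v@2; visible region now rows[2,4) x cols[0,2) = 2x2
Op 3 fold_down: fold axis h@3; visible region now rows[3,4) x cols[0,2) = 1x2
Op 4 fold_right: fold axis v@1; visible region now rows[3,4) x cols[1,2) = 1x1
Op 5 cut(0, 0): punch at orig (3,1); cuts so far [(3, 1)]; region rows[3,4) x cols[1,2) = 1x1
Unfold 1 (reflect across v@1): 2 holes -> [(3, 0), (3, 1)]
Unfold 2 (reflect across h@3): 4 holes -> [(2, 0), (2, 1), (3, 0), (3, 1)]
Unfold 3 (reflect across v@2): 8 holes -> [(2, 0), (2, 1), (2, 2), (2, 3), (3, 0), (3, 1), (3, 2), (3, 3)]
Unfold 4 (reflect across h@2): 16 holes -> [(0, 0), (0, 1), (0, 2), (0, 3), (1, 0), (1, 1), (1, 2), (1, 3), (2, 0), (2, 1), (2, 2), (2, 3), (3, 0), (3, 1), (3, 2), (3, 3)]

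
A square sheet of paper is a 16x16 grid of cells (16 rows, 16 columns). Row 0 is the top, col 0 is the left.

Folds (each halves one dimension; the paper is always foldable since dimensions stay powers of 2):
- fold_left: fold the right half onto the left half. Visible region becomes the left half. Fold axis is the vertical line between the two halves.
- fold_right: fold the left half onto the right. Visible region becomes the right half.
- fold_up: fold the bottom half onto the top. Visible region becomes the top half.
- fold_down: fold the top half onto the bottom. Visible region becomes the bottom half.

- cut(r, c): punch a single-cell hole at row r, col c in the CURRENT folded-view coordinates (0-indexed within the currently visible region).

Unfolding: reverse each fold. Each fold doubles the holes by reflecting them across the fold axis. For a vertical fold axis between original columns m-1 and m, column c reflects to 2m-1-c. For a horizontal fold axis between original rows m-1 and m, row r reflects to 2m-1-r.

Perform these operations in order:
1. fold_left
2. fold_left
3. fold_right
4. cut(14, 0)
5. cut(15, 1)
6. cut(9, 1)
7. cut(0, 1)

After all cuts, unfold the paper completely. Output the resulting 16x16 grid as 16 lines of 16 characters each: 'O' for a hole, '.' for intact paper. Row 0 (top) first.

Op 1 fold_left: fold axis v@8; visible region now rows[0,16) x cols[0,8) = 16x8
Op 2 fold_left: fold axis v@4; visible region now rows[0,16) x cols[0,4) = 16x4
Op 3 fold_right: fold axis v@2; visible region now rows[0,16) x cols[2,4) = 16x2
Op 4 cut(14, 0): punch at orig (14,2); cuts so far [(14, 2)]; region rows[0,16) x cols[2,4) = 16x2
Op 5 cut(15, 1): punch at orig (15,3); cuts so far [(14, 2), (15, 3)]; region rows[0,16) x cols[2,4) = 16x2
Op 6 cut(9, 1): punch at orig (9,3); cuts so far [(9, 3), (14, 2), (15, 3)]; region rows[0,16) x cols[2,4) = 16x2
Op 7 cut(0, 1): punch at orig (0,3); cuts so far [(0, 3), (9, 3), (14, 2), (15, 3)]; region rows[0,16) x cols[2,4) = 16x2
Unfold 1 (reflect across v@2): 8 holes -> [(0, 0), (0, 3), (9, 0), (9, 3), (14, 1), (14, 2), (15, 0), (15, 3)]
Unfold 2 (reflect across v@4): 16 holes -> [(0, 0), (0, 3), (0, 4), (0, 7), (9, 0), (9, 3), (9, 4), (9, 7), (14, 1), (14, 2), (14, 5), (14, 6), (15, 0), (15, 3), (15, 4), (15, 7)]
Unfold 3 (reflect across v@8): 32 holes -> [(0, 0), (0, 3), (0, 4), (0, 7), (0, 8), (0, 11), (0, 12), (0, 15), (9, 0), (9, 3), (9, 4), (9, 7), (9, 8), (9, 11), (9, 12), (9, 15), (14, 1), (14, 2), (14, 5), (14, 6), (14, 9), (14, 10), (14, 13), (14, 14), (15, 0), (15, 3), (15, 4), (15, 7), (15, 8), (15, 11), (15, 12), (15, 15)]

Answer: O..OO..OO..OO..O
................
................
................
................
................
................
................
................
O..OO..OO..OO..O
................
................
................
................
.OO..OO..OO..OO.
O..OO..OO..OO..O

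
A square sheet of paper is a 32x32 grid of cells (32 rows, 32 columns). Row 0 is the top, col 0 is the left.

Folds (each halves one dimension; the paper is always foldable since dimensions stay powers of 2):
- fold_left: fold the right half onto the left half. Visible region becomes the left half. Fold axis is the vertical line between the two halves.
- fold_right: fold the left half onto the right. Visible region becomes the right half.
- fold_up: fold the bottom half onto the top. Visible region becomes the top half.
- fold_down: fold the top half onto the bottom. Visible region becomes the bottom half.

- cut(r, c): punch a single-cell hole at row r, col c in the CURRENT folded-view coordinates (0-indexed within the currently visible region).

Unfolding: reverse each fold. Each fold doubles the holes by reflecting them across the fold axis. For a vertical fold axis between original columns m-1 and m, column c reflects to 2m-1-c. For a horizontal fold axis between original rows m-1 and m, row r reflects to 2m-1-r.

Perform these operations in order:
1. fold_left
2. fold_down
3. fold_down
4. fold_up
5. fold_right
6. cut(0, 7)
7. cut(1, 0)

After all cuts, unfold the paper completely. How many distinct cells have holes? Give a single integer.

Op 1 fold_left: fold axis v@16; visible region now rows[0,32) x cols[0,16) = 32x16
Op 2 fold_down: fold axis h@16; visible region now rows[16,32) x cols[0,16) = 16x16
Op 3 fold_down: fold axis h@24; visible region now rows[24,32) x cols[0,16) = 8x16
Op 4 fold_up: fold axis h@28; visible region now rows[24,28) x cols[0,16) = 4x16
Op 5 fold_right: fold axis v@8; visible region now rows[24,28) x cols[8,16) = 4x8
Op 6 cut(0, 7): punch at orig (24,15); cuts so far [(24, 15)]; region rows[24,28) x cols[8,16) = 4x8
Op 7 cut(1, 0): punch at orig (25,8); cuts so far [(24, 15), (25, 8)]; region rows[24,28) x cols[8,16) = 4x8
Unfold 1 (reflect across v@8): 4 holes -> [(24, 0), (24, 15), (25, 7), (25, 8)]
Unfold 2 (reflect across h@28): 8 holes -> [(24, 0), (24, 15), (25, 7), (25, 8), (30, 7), (30, 8), (31, 0), (31, 15)]
Unfold 3 (reflect across h@24): 16 holes -> [(16, 0), (16, 15), (17, 7), (17, 8), (22, 7), (22, 8), (23, 0), (23, 15), (24, 0), (24, 15), (25, 7), (25, 8), (30, 7), (30, 8), (31, 0), (31, 15)]
Unfold 4 (reflect across h@16): 32 holes -> [(0, 0), (0, 15), (1, 7), (1, 8), (6, 7), (6, 8), (7, 0), (7, 15), (8, 0), (8, 15), (9, 7), (9, 8), (14, 7), (14, 8), (15, 0), (15, 15), (16, 0), (16, 15), (17, 7), (17, 8), (22, 7), (22, 8), (23, 0), (23, 15), (24, 0), (24, 15), (25, 7), (25, 8), (30, 7), (30, 8), (31, 0), (31, 15)]
Unfold 5 (reflect across v@16): 64 holes -> [(0, 0), (0, 15), (0, 16), (0, 31), (1, 7), (1, 8), (1, 23), (1, 24), (6, 7), (6, 8), (6, 23), (6, 24), (7, 0), (7, 15), (7, 16), (7, 31), (8, 0), (8, 15), (8, 16), (8, 31), (9, 7), (9, 8), (9, 23), (9, 24), (14, 7), (14, 8), (14, 23), (14, 24), (15, 0), (15, 15), (15, 16), (15, 31), (16, 0), (16, 15), (16, 16), (16, 31), (17, 7), (17, 8), (17, 23), (17, 24), (22, 7), (22, 8), (22, 23), (22, 24), (23, 0), (23, 15), (23, 16), (23, 31), (24, 0), (24, 15), (24, 16), (24, 31), (25, 7), (25, 8), (25, 23), (25, 24), (30, 7), (30, 8), (30, 23), (30, 24), (31, 0), (31, 15), (31, 16), (31, 31)]

Answer: 64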